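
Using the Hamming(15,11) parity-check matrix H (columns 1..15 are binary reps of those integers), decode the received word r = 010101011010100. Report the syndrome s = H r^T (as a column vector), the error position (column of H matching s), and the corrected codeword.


s = (0, 1, 1, 1)^T, error position = 7, corrected codeword c = 010101111010100

Compute s = H r^T mod 2 one row at a time:
  s_1 = 1 + 1 + 0 + 1 + 0 + 1 + 0 + 0 = 4 ≡ 0 (mod 2).
  s_2 = 1 + 0 + 1 + 0 + 0 + 1 + 0 + 0 = 3 ≡ 1 (mod 2).
  s_3 = 1 + 0 + 1 + 0 + 0 + 1 + 0 + 0 = 3 ≡ 1 (mod 2).
  s_4 = 0 + 0 + 0 + 0 + 1 + 1 + 1 + 0 = 3 ≡ 1 (mod 2).
s = (0, 1, 1, 1)^T — this equals column 7 of H (binary 0111), so error is at position 7.
Correct: flip bit 7 of r = 010101011010100 to get c = 010101111010100.


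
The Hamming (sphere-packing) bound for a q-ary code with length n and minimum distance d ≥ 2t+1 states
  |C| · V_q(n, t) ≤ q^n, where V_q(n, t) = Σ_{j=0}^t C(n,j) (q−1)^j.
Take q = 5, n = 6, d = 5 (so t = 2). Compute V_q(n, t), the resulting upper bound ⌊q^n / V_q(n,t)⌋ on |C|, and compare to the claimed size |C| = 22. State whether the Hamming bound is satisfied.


V_q(n, t) = 265, q^n = 15625, Hamming bound = 58, |C| = 22 ≤ bound (satisfied).

Step 1: Compute V_q(n, t) = Σ_{j=0}^2 C(n, j) (q−1)^j.
  j = 0: C(6,0)·(4)^0 = 1·1 = 1.
  j = 1: C(6,1)·(4)^1 = 6·4 = 24.
  j = 2: C(6,2)·(4)^2 = 15·16 = 240.
  V_q(n, t) = 1 + 24 + 240 = 265.
Step 2: q^n = 5^6 = 15625.
Step 3: Hamming bound ⌊q^n / V_q(n,t)⌋ = ⌊15625/265⌋ = 58.
Step 4: Compare |C| = 22 to 58: satisfied.
The claimed |C| lies below the Hamming bound.


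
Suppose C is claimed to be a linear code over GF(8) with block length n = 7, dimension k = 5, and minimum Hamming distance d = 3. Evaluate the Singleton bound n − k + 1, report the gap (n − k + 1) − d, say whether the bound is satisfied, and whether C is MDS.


Singleton RHS = n − k + 1 = 3, slack = 0, bound satisfied, MDS.

Singleton bound: d ≤ n − k + 1.
Here n = 7, k = 5, so n − k + 1 = 3.
Given d = 3, check d ≤ 3: YES.
Slack = (n − k + 1) − d = 0.
The code is MDS (slack = 0).
Description: the claimed parameters are [7, 5, 3]_8; such a code would be MDS (meets Singleton bound).


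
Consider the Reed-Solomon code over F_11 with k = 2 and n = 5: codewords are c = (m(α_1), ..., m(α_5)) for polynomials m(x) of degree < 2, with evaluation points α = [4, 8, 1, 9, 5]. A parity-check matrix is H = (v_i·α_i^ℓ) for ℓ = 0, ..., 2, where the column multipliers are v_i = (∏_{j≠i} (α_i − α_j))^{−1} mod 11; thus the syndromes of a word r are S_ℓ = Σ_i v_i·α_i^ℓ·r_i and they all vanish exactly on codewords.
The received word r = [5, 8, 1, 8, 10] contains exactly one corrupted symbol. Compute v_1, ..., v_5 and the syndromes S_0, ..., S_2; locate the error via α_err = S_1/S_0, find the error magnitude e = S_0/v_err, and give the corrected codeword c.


S = (4, 10, 3), error at position 2, error magnitude e = 5, c = [5, 3, 1, 8, 10].

Step 1: column multipliers v_i = (∏_{j≠i}(α_i − α_j))^{−1} mod 11.
  i = 1 (α = 4): (4−8)(4−1)(4−9)(4−5) = (−4)·3·(−5)·(−1) = −60 ≡ 6, so v_1 = 6^{−1} = 2 (mod 11).
  i = 2 (α = 8): (8−4)(8−1)(8−9)(8−5) = 4·7·(−1)·3 = −84 ≡ 4, so v_2 = 4^{−1} = 3 (mod 11).
  i = 3 (α = 1): (1−4)(1−8)(1−9)(1−5) = (−3)·(−7)·(−8)·(−4) = 672 ≡ 1, so v_3 = 1^{−1} = 1 (mod 11).
  i = 4 (α = 9): (9−4)(9−8)(9−1)(9−5) = 5·1·8·4 = 160 ≡ 6, so v_4 = 6^{−1} = 2 (mod 11).
  i = 5 (α = 5): (5−4)(5−8)(5−1)(5−9) = 1·(−3)·4·(−4) = 48 ≡ 4, so v_5 = 4^{−1} = 3 (mod 11).
  v = [2, 3, 1, 2, 3].
Step 2: syndromes of r = [5, 8, 1, 8, 10] (all sums mod 11).
  S_0 = Σ v_i r_i = 2·5 + 3·8 + 1·1 + 2·8 + 3·10 = 81 ≡ 4.
  S_1 = Σ v_i α_i r_i = 2·4·5 + 3·8·8 + 1·1·1 + 2·9·8 + 3·5·10 = 527 ≡ 10.
  α_i^2 mod 11 = [5, 9, 1, 4, 3].
  S_2 = Σ v_i α_i^2 r_i = 2·5·5 + 3·9·8 + 1·1·1 + 2·4·8 + 3·3·10 = 421 ≡ 3.
  S = (4, 10, 3) ≠ 0, so r is not a codeword (an error is present).
Step 3: locate the error. For a single error e at position i, S_ℓ = v_i·e·α_i^ℓ, so α_err = S_1/S_0.
  S_0^{−1} = 4^{−1} = 3 (mod 11), so α_err = 10·3 = 30 ≡ 8 = α_2. Error position i = 2.
  Consistency check: S_2/S_1 = 3·10 = 30 ≡ 8 = α_err ✓ (single-error assumption holds).
Step 4: error magnitude e = S_0/v_2 = S_0·∏_{j≠2}(α_2 − α_j) = 4·4 = 16 ≡ 5 (mod 11).
Step 5: correct position 2: c_2 = r_2 − e = 8 − 5 ≡ 3 (mod 11). Hence c = [5, 3, 1, 8, 10].
  Check: interpolating c through the α_i gives m(x) = 7 + 5·x (degree < 2) with m(α_i) = c_i for every i, so c is indeed a codeword.


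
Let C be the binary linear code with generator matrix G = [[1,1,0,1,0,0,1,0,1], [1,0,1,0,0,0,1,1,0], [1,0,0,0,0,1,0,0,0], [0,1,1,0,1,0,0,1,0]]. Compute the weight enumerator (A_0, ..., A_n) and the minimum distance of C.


Weight distribution: A_0 = 1, A_2 = 1, A_3 = 1, A_4 = 5, A_5 = 4, A_6 = 1, A_7 = 3. Minimum distance d = 2.

Enumerate all 2^4 = 16 messages m ∈ F_2^4.
For each, compute codeword c = mG in F_2^9, then tally its weight.
  m = 0000 → c = 000000000, weight = 0.
  m = 1000 → c = 110100101, weight = 5.
  m = 0100 → c = 101000110, weight = 4.
  m = 1100 → c = 011100011, weight = 5.
  m = 0010 → c = 100001000, weight = 2.
  m = 1010 → c = 010101101, weight = 5.
  m = 0110 → c = 001001110, weight = 4.
  m = 1110 → c = 111101011, weight = 7.
  m = 0001 → c = 011010010, weight = 4.
  m = 1001 → c = 101110111, weight = 7.
  m = 0101 → c = 110010100, weight = 4.
  m = 1101 → c = 000110001, weight = 3.
  m = 0011 → c = 111011010, weight = 6.
  m = 1011 → c = 001111111, weight = 7.
  m = 0111 → c = 010011100, weight = 4.
  m = 1111 → c = 100111001, weight = 5.
Tally weights:
  weight 0: 1 codewords.
  weight 2: 1 codewords.
  weight 3: 1 codewords.
  weight 4: 5 codewords.
  weight 5: 4 codewords.
  weight 6: 1 codewords.
  weight 7: 3 codewords.
Minimum distance d = smallest w > 0 with A_w > 0 = 2.
Sanity: Σ A_w = 16 = 2^4 = 16 ✓.


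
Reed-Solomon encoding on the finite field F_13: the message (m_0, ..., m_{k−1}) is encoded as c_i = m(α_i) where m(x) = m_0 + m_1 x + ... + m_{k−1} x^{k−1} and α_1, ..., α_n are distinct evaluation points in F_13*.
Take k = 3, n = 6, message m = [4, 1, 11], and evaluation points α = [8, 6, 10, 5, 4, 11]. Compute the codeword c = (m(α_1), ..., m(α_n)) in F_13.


c = [1, 3, 9, 11, 2, 7]

Message polynomial: m(x) = 4 + 1·x + 11·x^2 (mod 13).
For each evaluation point α_i, compute m(α_i) mod 13:
  α_1 = 8: Horner steps 11 → 11 → 1, so m(8) = 1.
  α_2 = 6: Horner steps 11 → 2 → 3, so m(6) = 3.
  α_3 = 10: Horner steps 11 → 7 → 9, so m(10) = 9.
  α_4 = 5: Horner steps 11 → 4 → 11, so m(5) = 11.
  α_5 = 4: Horner steps 11 → 6 → 2, so m(4) = 2.
  α_6 = 11: Horner steps 11 → 5 → 7, so m(11) = 7.
Codeword c = [1, 3, 9, 11, 2, 7] ∈ F_13^6.


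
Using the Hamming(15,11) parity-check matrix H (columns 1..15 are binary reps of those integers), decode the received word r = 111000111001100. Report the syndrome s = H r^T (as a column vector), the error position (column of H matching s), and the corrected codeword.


s = (0, 1, 1, 1)^T, error position = 7, corrected codeword c = 111000011001100

Compute s = H r^T mod 2 one row at a time:
  s_1 = 1 + 1 + 0 + 0 + 1 + 1 + 0 + 0 = 4 ≡ 0 (mod 2).
  s_2 = 0 + 0 + 0 + 1 + 1 + 1 + 0 + 0 = 3 ≡ 1 (mod 2).
  s_3 = 1 + 1 + 0 + 1 + 0 + 0 + 0 + 0 = 3 ≡ 1 (mod 2).
  s_4 = 1 + 1 + 0 + 1 + 1 + 0 + 1 + 0 = 5 ≡ 1 (mod 2).
s = (0, 1, 1, 1)^T — this equals column 7 of H (binary 0111), so error is at position 7.
Correct: flip bit 7 of r = 111000111001100 to get c = 111000011001100.


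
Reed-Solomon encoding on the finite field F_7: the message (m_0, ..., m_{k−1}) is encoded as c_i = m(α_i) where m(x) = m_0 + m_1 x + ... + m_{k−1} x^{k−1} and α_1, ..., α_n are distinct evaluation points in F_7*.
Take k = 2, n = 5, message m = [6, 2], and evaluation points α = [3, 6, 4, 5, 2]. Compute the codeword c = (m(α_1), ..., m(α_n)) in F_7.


c = [5, 4, 0, 2, 3]

Message polynomial: m(x) = 6 + 2·x (mod 7).
For each evaluation point α_i, compute m(α_i) mod 7:
  α_1 = 3: Horner steps 2 → 5, so m(3) = 5.
  α_2 = 6: Horner steps 2 → 4, so m(6) = 4.
  α_3 = 4: Horner steps 2 → 0, so m(4) = 0.
  α_4 = 5: Horner steps 2 → 2, so m(5) = 2.
  α_5 = 2: Horner steps 2 → 3, so m(2) = 3.
Codeword c = [5, 4, 0, 2, 3] ∈ F_7^5.


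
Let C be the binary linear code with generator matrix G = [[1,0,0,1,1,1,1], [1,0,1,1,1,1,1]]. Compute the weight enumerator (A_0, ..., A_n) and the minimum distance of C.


Weight distribution: A_0 = 1, A_1 = 1, A_5 = 1, A_6 = 1. Minimum distance d = 1.

Enumerate all 2^2 = 4 messages m ∈ F_2^2.
For each, compute codeword c = mG in F_2^7, then tally its weight.
  m = 00 → c = 0000000, weight = 0.
  m = 10 → c = 1001111, weight = 5.
  m = 01 → c = 1011111, weight = 6.
  m = 11 → c = 0010000, weight = 1.
Tally weights:
  weight 0: 1 codewords.
  weight 1: 1 codewords.
  weight 5: 1 codewords.
  weight 6: 1 codewords.
Minimum distance d = smallest w > 0 with A_w > 0 = 1.
Sanity: Σ A_w = 4 = 2^2 = 4 ✓.


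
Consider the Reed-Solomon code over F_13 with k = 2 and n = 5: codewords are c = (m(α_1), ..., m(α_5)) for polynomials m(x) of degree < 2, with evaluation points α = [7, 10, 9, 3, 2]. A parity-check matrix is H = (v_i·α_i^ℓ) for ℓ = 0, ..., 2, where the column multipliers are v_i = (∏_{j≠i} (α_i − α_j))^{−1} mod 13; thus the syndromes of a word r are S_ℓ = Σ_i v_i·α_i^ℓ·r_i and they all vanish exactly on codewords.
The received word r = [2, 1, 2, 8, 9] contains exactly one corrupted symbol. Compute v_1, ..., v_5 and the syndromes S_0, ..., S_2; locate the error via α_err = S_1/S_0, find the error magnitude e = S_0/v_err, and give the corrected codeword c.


S = (8, 4, 2), error at position 1, error magnitude e = 11, c = [4, 1, 2, 8, 9].

Step 1: column multipliers v_i = (∏_{j≠i}(α_i − α_j))^{−1} mod 13.
  i = 1 (α = 7): (7−10)(7−9)(7−3)(7−2) = (−3)·(−2)·4·5 = 120 ≡ 3, so v_1 = 3^{−1} = 9 (mod 13).
  i = 2 (α = 10): (10−7)(10−9)(10−3)(10−2) = 3·1·7·8 = 168 ≡ 12, so v_2 = 12^{−1} = 12 (mod 13).
  i = 3 (α = 9): (9−7)(9−10)(9−3)(9−2) = 2·(−1)·6·7 = −84 ≡ 7, so v_3 = 7^{−1} = 2 (mod 13).
  i = 4 (α = 3): (3−7)(3−10)(3−9)(3−2) = (−4)·(−7)·(−6)·1 = −168 ≡ 1, so v_4 = 1^{−1} = 1 (mod 13).
  i = 5 (α = 2): (2−7)(2−10)(2−9)(2−3) = (−5)·(−8)·(−7)·(−1) = 280 ≡ 7, so v_5 = 7^{−1} = 2 (mod 13).
  v = [9, 12, 2, 1, 2].
Step 2: syndromes of r = [2, 1, 2, 8, 9] (all sums mod 13).
  S_0 = Σ v_i r_i = 9·2 + 12·1 + 2·2 + 1·8 + 2·9 = 60 ≡ 8.
  S_1 = Σ v_i α_i r_i = 9·7·2 + 12·10·1 + 2·9·2 + 1·3·8 + 2·2·9 = 342 ≡ 4.
  α_i^2 mod 13 = [10, 9, 3, 9, 4].
  S_2 = Σ v_i α_i^2 r_i = 9·10·2 + 12·9·1 + 2·3·2 + 1·9·8 + 2·4·9 = 444 ≡ 2.
  S = (8, 4, 2) ≠ 0, so r is not a codeword (an error is present).
Step 3: locate the error. For a single error e at position i, S_ℓ = v_i·e·α_i^ℓ, so α_err = S_1/S_0.
  S_0^{−1} = 8^{−1} = 5 (mod 13), so α_err = 4·5 = 20 ≡ 7 = α_1. Error position i = 1.
  Consistency check: S_2/S_1 = 2·10 = 20 ≡ 7 = α_err ✓ (single-error assumption holds).
Step 4: error magnitude e = S_0/v_1 = S_0·∏_{j≠1}(α_1 − α_j) = 8·3 = 24 ≡ 11 (mod 13).
Step 5: correct position 1: c_1 = r_1 − e = 2 − 11 ≡ 4 (mod 13). Hence c = [4, 1, 2, 8, 9].
  Check: interpolating c through the α_i gives m(x) = 11 + 12·x (degree < 2) with m(α_i) = c_i for every i, so c is indeed a codeword.


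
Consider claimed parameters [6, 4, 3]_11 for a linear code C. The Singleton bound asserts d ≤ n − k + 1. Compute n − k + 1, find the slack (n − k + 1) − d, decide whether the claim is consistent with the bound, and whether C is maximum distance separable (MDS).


Singleton RHS = n − k + 1 = 3, slack = 0, bound satisfied, MDS.

Singleton bound: d ≤ n − k + 1.
Here n = 6, k = 4, so n − k + 1 = 3.
Given d = 3, check d ≤ 3: YES.
Slack = (n − k + 1) − d = 0.
The code is MDS (slack = 0).
Description: the claimed parameters are [6, 4, 3]_11; such a code would be MDS (meets Singleton bound).


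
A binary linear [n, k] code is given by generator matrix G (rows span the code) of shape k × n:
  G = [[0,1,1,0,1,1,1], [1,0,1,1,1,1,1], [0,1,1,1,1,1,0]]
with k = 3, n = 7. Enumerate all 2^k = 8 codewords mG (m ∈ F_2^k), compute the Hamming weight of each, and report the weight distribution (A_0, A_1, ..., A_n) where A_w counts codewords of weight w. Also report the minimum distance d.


Weight distribution: A_0 = 1, A_2 = 1, A_3 = 2, A_4 = 1, A_5 = 2, A_6 = 1. Minimum distance d = 2.

Enumerate all 2^3 = 8 messages m ∈ F_2^3.
For each, compute codeword c = mG in F_2^7, then tally its weight.
  m = 000 → c = 0000000, weight = 0.
  m = 100 → c = 0110111, weight = 5.
  m = 010 → c = 1011111, weight = 6.
  m = 110 → c = 1101000, weight = 3.
  m = 001 → c = 0111110, weight = 5.
  m = 101 → c = 0001001, weight = 2.
  m = 011 → c = 1100001, weight = 3.
  m = 111 → c = 1010110, weight = 4.
Tally weights:
  weight 0: 1 codewords.
  weight 2: 1 codewords.
  weight 3: 2 codewords.
  weight 4: 1 codewords.
  weight 5: 2 codewords.
  weight 6: 1 codewords.
Minimum distance d = smallest w > 0 with A_w > 0 = 2.
Sanity: Σ A_w = 8 = 2^3 = 8 ✓.


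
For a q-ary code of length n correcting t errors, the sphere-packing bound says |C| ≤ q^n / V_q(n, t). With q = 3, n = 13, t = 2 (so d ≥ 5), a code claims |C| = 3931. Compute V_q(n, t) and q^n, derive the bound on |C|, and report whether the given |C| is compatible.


V_q(n, t) = 339, q^n = 1594323, Hamming bound = 4703, |C| = 3931 ≤ bound (satisfied).

Step 1: Compute V_q(n, t) = Σ_{j=0}^2 C(n, j) (q−1)^j.
  j = 0: C(13,0)·(2)^0 = 1·1 = 1.
  j = 1: C(13,1)·(2)^1 = 13·2 = 26.
  j = 2: C(13,2)·(2)^2 = 78·4 = 312.
  V_q(n, t) = 1 + 26 + 312 = 339.
Step 2: q^n = 3^13 = 1594323.
Step 3: Hamming bound ⌊q^n / V_q(n,t)⌋ = ⌊1594323/339⌋ = 4703.
Step 4: Compare |C| = 3931 to 4703: satisfied.
The claimed |C| lies below the Hamming bound.


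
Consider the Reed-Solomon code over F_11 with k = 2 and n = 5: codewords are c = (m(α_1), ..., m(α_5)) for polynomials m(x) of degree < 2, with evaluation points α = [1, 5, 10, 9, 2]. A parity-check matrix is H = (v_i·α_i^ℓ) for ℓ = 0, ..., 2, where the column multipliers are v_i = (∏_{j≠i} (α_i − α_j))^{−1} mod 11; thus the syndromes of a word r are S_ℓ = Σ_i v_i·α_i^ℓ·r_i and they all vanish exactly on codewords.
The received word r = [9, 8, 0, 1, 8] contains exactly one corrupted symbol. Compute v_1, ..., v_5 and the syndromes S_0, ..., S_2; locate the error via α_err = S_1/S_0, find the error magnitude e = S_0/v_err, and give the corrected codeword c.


S = (4, 9, 1), error at position 2, error magnitude e = 3, c = [9, 5, 0, 1, 8].

Step 1: column multipliers v_i = (∏_{j≠i}(α_i − α_j))^{−1} mod 11.
  i = 1 (α = 1): (1−5)(1−10)(1−9)(1−2) = (−4)·(−9)·(−8)·(−1) = 288 ≡ 2, so v_1 = 2^{−1} = 6 (mod 11).
  i = 2 (α = 5): (5−1)(5−10)(5−9)(5−2) = 4·(−5)·(−4)·3 = 240 ≡ 9, so v_2 = 9^{−1} = 5 (mod 11).
  i = 3 (α = 10): (10−1)(10−5)(10−9)(10−2) = 9·5·1·8 = 360 ≡ 8, so v_3 = 8^{−1} = 7 (mod 11).
  i = 4 (α = 9): (9−1)(9−5)(9−10)(9−2) = 8·4·(−1)·7 = −224 ≡ 7, so v_4 = 7^{−1} = 8 (mod 11).
  i = 5 (α = 2): (2−1)(2−5)(2−10)(2−9) = 1·(−3)·(−8)·(−7) = −168 ≡ 8, so v_5 = 8^{−1} = 7 (mod 11).
  v = [6, 5, 7, 8, 7].
Step 2: syndromes of r = [9, 8, 0, 1, 8] (all sums mod 11).
  S_0 = Σ v_i r_i = 6·9 + 5·8 + 7·0 + 8·1 + 7·8 = 158 ≡ 4.
  S_1 = Σ v_i α_i r_i = 6·1·9 + 5·5·8 + 7·10·0 + 8·9·1 + 7·2·8 = 438 ≡ 9.
  α_i^2 mod 11 = [1, 3, 1, 4, 4].
  S_2 = Σ v_i α_i^2 r_i = 6·1·9 + 5·3·8 + 7·1·0 + 8·4·1 + 7·4·8 = 430 ≡ 1.
  S = (4, 9, 1) ≠ 0, so r is not a codeword (an error is present).
Step 3: locate the error. For a single error e at position i, S_ℓ = v_i·e·α_i^ℓ, so α_err = S_1/S_0.
  S_0^{−1} = 4^{−1} = 3 (mod 11), so α_err = 9·3 = 27 ≡ 5 = α_2. Error position i = 2.
  Consistency check: S_2/S_1 = 1·5 = 5 ≡ 5 = α_err ✓ (single-error assumption holds).
Step 4: error magnitude e = S_0/v_2 = S_0·∏_{j≠2}(α_2 − α_j) = 4·9 = 36 ≡ 3 (mod 11).
Step 5: correct position 2: c_2 = r_2 − e = 8 − 3 ≡ 5 (mod 11). Hence c = [9, 5, 0, 1, 8].
  Check: interpolating c through the α_i gives m(x) = 10 + 10·x (degree < 2) with m(α_i) = c_i for every i, so c is indeed a codeword.


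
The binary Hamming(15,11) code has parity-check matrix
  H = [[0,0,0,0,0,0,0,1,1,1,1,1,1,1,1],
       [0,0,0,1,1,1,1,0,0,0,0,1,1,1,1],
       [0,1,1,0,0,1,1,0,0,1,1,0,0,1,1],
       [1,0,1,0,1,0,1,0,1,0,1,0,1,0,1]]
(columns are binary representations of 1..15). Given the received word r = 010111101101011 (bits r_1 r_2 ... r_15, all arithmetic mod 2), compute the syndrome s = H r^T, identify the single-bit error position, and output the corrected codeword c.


s = (1, 1, 0, 0)^T, error position = 12, corrected codeword c = 010111101100011

Compute s = H r^T mod 2 one row at a time:
  s_1 = 0 + 1 + 1 + 0 + 1 + 0 + 1 + 1 = 5 ≡ 1 (mod 2).
  s_2 = 1 + 1 + 1 + 1 + 1 + 0 + 1 + 1 = 7 ≡ 1 (mod 2).
  s_3 = 1 + 0 + 1 + 1 + 1 + 0 + 1 + 1 = 6 ≡ 0 (mod 2).
  s_4 = 0 + 0 + 1 + 1 + 1 + 0 + 0 + 1 = 4 ≡ 0 (mod 2).
s = (1, 1, 0, 0)^T — this equals column 12 of H (binary 1100), so error is at position 12.
Correct: flip bit 12 of r = 010111101101011 to get c = 010111101100011.


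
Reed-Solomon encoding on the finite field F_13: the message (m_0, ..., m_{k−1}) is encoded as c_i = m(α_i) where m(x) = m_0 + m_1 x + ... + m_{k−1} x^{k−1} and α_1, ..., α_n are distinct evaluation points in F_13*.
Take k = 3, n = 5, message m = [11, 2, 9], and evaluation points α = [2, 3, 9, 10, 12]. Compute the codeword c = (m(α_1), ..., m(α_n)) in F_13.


c = [12, 7, 4, 8, 5]

Message polynomial: m(x) = 11 + 2·x + 9·x^2 (mod 13).
For each evaluation point α_i, compute m(α_i) mod 13:
  α_1 = 2: Horner steps 9 → 7 → 12, so m(2) = 12.
  α_2 = 3: Horner steps 9 → 3 → 7, so m(3) = 7.
  α_3 = 9: Horner steps 9 → 5 → 4, so m(9) = 4.
  α_4 = 10: Horner steps 9 → 1 → 8, so m(10) = 8.
  α_5 = 12: Horner steps 9 → 6 → 5, so m(12) = 5.
Codeword c = [12, 7, 4, 8, 5] ∈ F_13^5.


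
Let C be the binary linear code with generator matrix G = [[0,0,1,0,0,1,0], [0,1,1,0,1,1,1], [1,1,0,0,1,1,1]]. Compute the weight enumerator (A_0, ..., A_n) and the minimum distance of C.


Weight distribution: A_0 = 1, A_2 = 3, A_3 = 1, A_5 = 3. Minimum distance d = 2.

Enumerate all 2^3 = 8 messages m ∈ F_2^3.
For each, compute codeword c = mG in F_2^7, then tally its weight.
  m = 000 → c = 0000000, weight = 0.
  m = 100 → c = 0010010, weight = 2.
  m = 010 → c = 0110111, weight = 5.
  m = 110 → c = 0100101, weight = 3.
  m = 001 → c = 1100111, weight = 5.
  m = 101 → c = 1110101, weight = 5.
  m = 011 → c = 1010000, weight = 2.
  m = 111 → c = 1000010, weight = 2.
Tally weights:
  weight 0: 1 codewords.
  weight 2: 3 codewords.
  weight 3: 1 codewords.
  weight 5: 3 codewords.
Minimum distance d = smallest w > 0 with A_w > 0 = 2.
Sanity: Σ A_w = 8 = 2^3 = 8 ✓.


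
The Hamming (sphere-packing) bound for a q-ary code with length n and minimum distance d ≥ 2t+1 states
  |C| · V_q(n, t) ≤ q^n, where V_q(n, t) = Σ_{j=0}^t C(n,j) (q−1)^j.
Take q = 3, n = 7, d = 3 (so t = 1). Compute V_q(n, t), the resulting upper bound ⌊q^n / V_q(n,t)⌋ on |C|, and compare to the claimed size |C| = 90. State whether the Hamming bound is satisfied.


V_q(n, t) = 15, q^n = 2187, Hamming bound = 145, |C| = 90 ≤ bound (satisfied).

Step 1: Compute V_q(n, t) = Σ_{j=0}^1 C(n, j) (q−1)^j.
  j = 0: C(7,0)·(2)^0 = 1·1 = 1.
  j = 1: C(7,1)·(2)^1 = 7·2 = 14.
  V_q(n, t) = 1 + 14 = 15.
Step 2: q^n = 3^7 = 2187.
Step 3: Hamming bound ⌊q^n / V_q(n,t)⌋ = ⌊2187/15⌋ = 145.
Step 4: Compare |C| = 90 to 145: satisfied.
The claimed |C| lies below the Hamming bound.


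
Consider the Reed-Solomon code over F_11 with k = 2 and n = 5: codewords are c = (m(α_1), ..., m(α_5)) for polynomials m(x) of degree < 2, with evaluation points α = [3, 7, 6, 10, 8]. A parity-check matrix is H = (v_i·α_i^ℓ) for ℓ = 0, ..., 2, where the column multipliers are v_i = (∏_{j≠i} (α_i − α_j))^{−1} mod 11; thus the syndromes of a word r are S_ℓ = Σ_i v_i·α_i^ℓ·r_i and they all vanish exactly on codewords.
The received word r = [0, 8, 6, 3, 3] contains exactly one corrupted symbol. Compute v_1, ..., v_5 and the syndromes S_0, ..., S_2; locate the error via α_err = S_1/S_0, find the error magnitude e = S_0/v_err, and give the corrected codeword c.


S = (2, 5, 7), error at position 5, error magnitude e = 4, c = [0, 8, 6, 3, 10].

Step 1: column multipliers v_i = (∏_{j≠i}(α_i − α_j))^{−1} mod 11.
  i = 1 (α = 3): (3−7)(3−6)(3−10)(3−8) = (−4)·(−3)·(−7)·(−5) = 420 ≡ 2, so v_1 = 2^{−1} = 6 (mod 11).
  i = 2 (α = 7): (7−3)(7−6)(7−10)(7−8) = 4·1·(−3)·(−1) = 12 ≡ 1, so v_2 = 1^{−1} = 1 (mod 11).
  i = 3 (α = 6): (6−3)(6−7)(6−10)(6−8) = 3·(−1)·(−4)·(−2) = −24 ≡ 9, so v_3 = 9^{−1} = 5 (mod 11).
  i = 4 (α = 10): (10−3)(10−7)(10−6)(10−8) = 7·3·4·2 = 168 ≡ 3, so v_4 = 3^{−1} = 4 (mod 11).
  i = 5 (α = 8): (8−3)(8−7)(8−6)(8−10) = 5·1·2·(−2) = −20 ≡ 2, so v_5 = 2^{−1} = 6 (mod 11).
  v = [6, 1, 5, 4, 6].
Step 2: syndromes of r = [0, 8, 6, 3, 3] (all sums mod 11).
  S_0 = Σ v_i r_i = 6·0 + 1·8 + 5·6 + 4·3 + 6·3 = 68 ≡ 2.
  S_1 = Σ v_i α_i r_i = 6·3·0 + 1·7·8 + 5·6·6 + 4·10·3 + 6·8·3 = 500 ≡ 5.
  α_i^2 mod 11 = [9, 5, 3, 1, 9].
  S_2 = Σ v_i α_i^2 r_i = 6·9·0 + 1·5·8 + 5·3·6 + 4·1·3 + 6·9·3 = 304 ≡ 7.
  S = (2, 5, 7) ≠ 0, so r is not a codeword (an error is present).
Step 3: locate the error. For a single error e at position i, S_ℓ = v_i·e·α_i^ℓ, so α_err = S_1/S_0.
  S_0^{−1} = 2^{−1} = 6 (mod 11), so α_err = 5·6 = 30 ≡ 8 = α_5. Error position i = 5.
  Consistency check: S_2/S_1 = 7·9 = 63 ≡ 8 = α_err ✓ (single-error assumption holds).
Step 4: error magnitude e = S_0/v_5 = S_0·∏_{j≠5}(α_5 − α_j) = 2·2 = 4 ≡ 4 (mod 11).
Step 5: correct position 5: c_5 = r_5 − e = 3 − 4 ≡ 10 (mod 11). Hence c = [0, 8, 6, 3, 10].
  Check: interpolating c through the α_i gives m(x) = 5 + 2·x (degree < 2) with m(α_i) = c_i for every i, so c is indeed a codeword.


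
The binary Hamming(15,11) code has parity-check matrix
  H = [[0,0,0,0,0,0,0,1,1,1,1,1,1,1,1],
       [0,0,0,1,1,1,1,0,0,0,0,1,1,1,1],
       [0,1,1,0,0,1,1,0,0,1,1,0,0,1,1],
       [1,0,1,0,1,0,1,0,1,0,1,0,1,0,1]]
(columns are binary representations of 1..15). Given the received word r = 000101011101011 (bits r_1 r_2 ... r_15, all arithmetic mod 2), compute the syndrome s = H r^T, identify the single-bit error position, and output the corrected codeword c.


s = (0, 1, 0, 0)^T, error position = 4, corrected codeword c = 000001011101011

Compute s = H r^T mod 2 one row at a time:
  s_1 = 1 + 1 + 1 + 0 + 1 + 0 + 1 + 1 = 6 ≡ 0 (mod 2).
  s_2 = 1 + 0 + 1 + 0 + 1 + 0 + 1 + 1 = 5 ≡ 1 (mod 2).
  s_3 = 0 + 0 + 1 + 0 + 1 + 0 + 1 + 1 = 4 ≡ 0 (mod 2).
  s_4 = 0 + 0 + 0 + 0 + 1 + 0 + 0 + 1 = 2 ≡ 0 (mod 2).
s = (0, 1, 0, 0)^T — this equals column 4 of H (binary 0100), so error is at position 4.
Correct: flip bit 4 of r = 000101011101011 to get c = 000001011101011.


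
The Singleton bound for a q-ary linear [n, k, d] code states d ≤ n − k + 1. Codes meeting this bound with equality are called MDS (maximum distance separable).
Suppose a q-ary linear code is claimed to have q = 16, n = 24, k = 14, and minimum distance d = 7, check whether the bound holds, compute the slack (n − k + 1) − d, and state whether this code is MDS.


Singleton RHS = n − k + 1 = 11, slack = 4, bound satisfied, not MDS.

Singleton bound: d ≤ n − k + 1.
Here n = 24, k = 14, so n − k + 1 = 11.
Given d = 7, check d ≤ 11: YES.
Slack = (n − k + 1) − d = 4.
The code is NOT MDS (slack = 4 > 0).
Description: the claimed parameters are [24, 14, 7]_16; such a code would be non-MDS.


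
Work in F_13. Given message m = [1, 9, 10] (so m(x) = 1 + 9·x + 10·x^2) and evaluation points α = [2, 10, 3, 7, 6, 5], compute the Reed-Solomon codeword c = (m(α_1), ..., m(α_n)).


c = [7, 12, 1, 8, 12, 10]

Message polynomial: m(x) = 1 + 9·x + 10·x^2 (mod 13).
For each evaluation point α_i, compute m(α_i) mod 13:
  α_1 = 2: Horner steps 10 → 3 → 7, so m(2) = 7.
  α_2 = 10: Horner steps 10 → 5 → 12, so m(10) = 12.
  α_3 = 3: Horner steps 10 → 0 → 1, so m(3) = 1.
  α_4 = 7: Horner steps 10 → 1 → 8, so m(7) = 8.
  α_5 = 6: Horner steps 10 → 4 → 12, so m(6) = 12.
  α_6 = 5: Horner steps 10 → 7 → 10, so m(5) = 10.
Codeword c = [7, 12, 1, 8, 12, 10] ∈ F_13^6.


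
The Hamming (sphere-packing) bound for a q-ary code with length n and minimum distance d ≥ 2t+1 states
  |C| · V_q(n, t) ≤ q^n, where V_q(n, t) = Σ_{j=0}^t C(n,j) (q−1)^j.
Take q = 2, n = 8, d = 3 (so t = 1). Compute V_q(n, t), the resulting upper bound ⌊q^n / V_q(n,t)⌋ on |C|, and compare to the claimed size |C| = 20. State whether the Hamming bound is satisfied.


V_q(n, t) = 9, q^n = 256, Hamming bound = 28, |C| = 20 ≤ bound (satisfied).

Step 1: Compute V_q(n, t) = Σ_{j=0}^1 C(n, j) (q−1)^j.
  j = 0: C(8,0)·(1)^0 = 1·1 = 1.
  j = 1: C(8,1)·(1)^1 = 8·1 = 8.
  V_q(n, t) = 1 + 8 = 9.
Step 2: q^n = 2^8 = 256.
Step 3: Hamming bound ⌊q^n / V_q(n,t)⌋ = ⌊256/9⌋ = 28.
Step 4: Compare |C| = 20 to 28: satisfied.
The claimed |C| lies below the Hamming bound.


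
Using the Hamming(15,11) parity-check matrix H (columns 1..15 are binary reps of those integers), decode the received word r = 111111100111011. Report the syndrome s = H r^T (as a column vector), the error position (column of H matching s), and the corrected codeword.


s = (1, 1, 0, 0)^T, error position = 12, corrected codeword c = 111111100110011

Compute s = H r^T mod 2 one row at a time:
  s_1 = 0 + 0 + 1 + 1 + 1 + 0 + 1 + 1 = 5 ≡ 1 (mod 2).
  s_2 = 1 + 1 + 1 + 1 + 1 + 0 + 1 + 1 = 7 ≡ 1 (mod 2).
  s_3 = 1 + 1 + 1 + 1 + 1 + 1 + 1 + 1 = 8 ≡ 0 (mod 2).
  s_4 = 1 + 1 + 1 + 1 + 0 + 1 + 0 + 1 = 6 ≡ 0 (mod 2).
s = (1, 1, 0, 0)^T — this equals column 12 of H (binary 1100), so error is at position 12.
Correct: flip bit 12 of r = 111111100111011 to get c = 111111100110011.


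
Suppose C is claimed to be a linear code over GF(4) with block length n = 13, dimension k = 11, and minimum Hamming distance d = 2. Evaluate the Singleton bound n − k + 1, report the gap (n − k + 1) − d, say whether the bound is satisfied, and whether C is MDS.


Singleton RHS = n − k + 1 = 3, slack = 1, bound satisfied, not MDS.

Singleton bound: d ≤ n − k + 1.
Here n = 13, k = 11, so n − k + 1 = 3.
Given d = 2, check d ≤ 3: YES.
Slack = (n − k + 1) − d = 1.
The code is NOT MDS (slack = 1 > 0).
Description: the claimed parameters are [13, 11, 2]_4; such a code would be non-MDS.


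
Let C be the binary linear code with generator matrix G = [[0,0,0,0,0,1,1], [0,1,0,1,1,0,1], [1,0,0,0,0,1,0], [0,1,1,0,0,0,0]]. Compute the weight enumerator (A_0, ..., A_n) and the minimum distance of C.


Weight distribution: A_0 = 1, A_2 = 4, A_4 = 9, A_6 = 2. Minimum distance d = 2.

Enumerate all 2^4 = 16 messages m ∈ F_2^4.
For each, compute codeword c = mG in F_2^7, then tally its weight.
  m = 0000 → c = 0000000, weight = 0.
  m = 1000 → c = 0000011, weight = 2.
  m = 0100 → c = 0101101, weight = 4.
  m = 1100 → c = 0101110, weight = 4.
  m = 0010 → c = 1000010, weight = 2.
  m = 1010 → c = 1000001, weight = 2.
  m = 0110 → c = 1101111, weight = 6.
  m = 1110 → c = 1101100, weight = 4.
  m = 0001 → c = 0110000, weight = 2.
  m = 1001 → c = 0110011, weight = 4.
  m = 0101 → c = 0011101, weight = 4.
  m = 1101 → c = 0011110, weight = 4.
  m = 0011 → c = 1110010, weight = 4.
  m = 1011 → c = 1110001, weight = 4.
  m = 0111 → c = 1011111, weight = 6.
  m = 1111 → c = 1011100, weight = 4.
Tally weights:
  weight 0: 1 codewords.
  weight 2: 4 codewords.
  weight 4: 9 codewords.
  weight 6: 2 codewords.
Minimum distance d = smallest w > 0 with A_w > 0 = 2.
Sanity: Σ A_w = 16 = 2^4 = 16 ✓.


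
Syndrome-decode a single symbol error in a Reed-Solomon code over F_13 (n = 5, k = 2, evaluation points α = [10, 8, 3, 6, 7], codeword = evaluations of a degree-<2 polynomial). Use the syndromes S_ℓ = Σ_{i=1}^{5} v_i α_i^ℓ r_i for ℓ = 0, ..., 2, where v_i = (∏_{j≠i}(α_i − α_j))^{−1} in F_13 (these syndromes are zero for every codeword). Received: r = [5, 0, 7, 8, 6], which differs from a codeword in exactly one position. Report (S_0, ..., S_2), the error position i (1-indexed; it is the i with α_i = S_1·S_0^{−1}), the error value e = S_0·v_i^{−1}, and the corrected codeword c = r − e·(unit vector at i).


S = (11, 12, 6), error at position 5, error magnitude e = 2, c = [5, 0, 7, 8, 4].

Step 1: column multipliers v_i = (∏_{j≠i}(α_i − α_j))^{−1} mod 13.
  i = 1 (α = 10): (10−8)(10−3)(10−6)(10−7) = 2·7·4·3 = 168 ≡ 12, so v_1 = 12^{−1} = 12 (mod 13).
  i = 2 (α = 8): (8−10)(8−3)(8−6)(8−7) = (−2)·5·2·1 = −20 ≡ 6, so v_2 = 6^{−1} = 11 (mod 13).
  i = 3 (α = 3): (3−10)(3−8)(3−6)(3−7) = (−7)·(−5)·(−3)·(−4) = 420 ≡ 4, so v_3 = 4^{−1} = 10 (mod 13).
  i = 4 (α = 6): (6−10)(6−8)(6−3)(6−7) = (−4)·(−2)·3·(−1) = −24 ≡ 2, so v_4 = 2^{−1} = 7 (mod 13).
  i = 5 (α = 7): (7−10)(7−8)(7−3)(7−6) = (−3)·(−1)·4·1 = 12 ≡ 12, so v_5 = 12^{−1} = 12 (mod 13).
  v = [12, 11, 10, 7, 12].
Step 2: syndromes of r = [5, 0, 7, 8, 6] (all sums mod 13).
  S_0 = Σ v_i r_i = 12·5 + 11·0 + 10·7 + 7·8 + 12·6 = 258 ≡ 11.
  S_1 = Σ v_i α_i r_i = 12·10·5 + 11·8·0 + 10·3·7 + 7·6·8 + 12·7·6 = 1650 ≡ 12.
  α_i^2 mod 13 = [9, 12, 9, 10, 10].
  S_2 = Σ v_i α_i^2 r_i = 12·9·5 + 11·12·0 + 10·9·7 + 7·10·8 + 12·10·6 = 2450 ≡ 6.
  S = (11, 12, 6) ≠ 0, so r is not a codeword (an error is present).
Step 3: locate the error. For a single error e at position i, S_ℓ = v_i·e·α_i^ℓ, so α_err = S_1/S_0.
  S_0^{−1} = 11^{−1} = 6 (mod 13), so α_err = 12·6 = 72 ≡ 7 = α_5. Error position i = 5.
  Consistency check: S_2/S_1 = 6·12 = 72 ≡ 7 = α_err ✓ (single-error assumption holds).
Step 4: error magnitude e = S_0/v_5 = S_0·∏_{j≠5}(α_5 − α_j) = 11·12 = 132 ≡ 2 (mod 13).
Step 5: correct position 5: c_5 = r_5 − e = 6 − 2 ≡ 4 (mod 13). Hence c = [5, 0, 7, 8, 4].
  Check: interpolating c through the α_i gives m(x) = 6 + 9·x (degree < 2) with m(α_i) = c_i for every i, so c is indeed a codeword.


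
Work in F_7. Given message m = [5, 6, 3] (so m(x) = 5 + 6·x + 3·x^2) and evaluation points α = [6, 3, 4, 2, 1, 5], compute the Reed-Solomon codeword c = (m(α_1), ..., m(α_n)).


c = [2, 1, 0, 1, 0, 5]

Message polynomial: m(x) = 5 + 6·x + 3·x^2 (mod 7).
For each evaluation point α_i, compute m(α_i) mod 7:
  α_1 = 6: Horner steps 3 → 3 → 2, so m(6) = 2.
  α_2 = 3: Horner steps 3 → 1 → 1, so m(3) = 1.
  α_3 = 4: Horner steps 3 → 4 → 0, so m(4) = 0.
  α_4 = 2: Horner steps 3 → 5 → 1, so m(2) = 1.
  α_5 = 1: Horner steps 3 → 2 → 0, so m(1) = 0.
  α_6 = 5: Horner steps 3 → 0 → 5, so m(5) = 5.
Codeword c = [2, 1, 0, 1, 0, 5] ∈ F_7^6.


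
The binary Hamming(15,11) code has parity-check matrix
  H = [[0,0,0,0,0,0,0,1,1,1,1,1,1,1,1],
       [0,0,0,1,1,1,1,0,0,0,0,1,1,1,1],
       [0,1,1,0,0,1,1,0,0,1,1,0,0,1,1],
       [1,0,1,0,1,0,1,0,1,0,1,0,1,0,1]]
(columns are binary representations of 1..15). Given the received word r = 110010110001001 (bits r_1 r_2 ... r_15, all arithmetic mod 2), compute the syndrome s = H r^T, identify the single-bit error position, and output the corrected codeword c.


s = (1, 0, 1, 0)^T, error position = 10, corrected codeword c = 110010110101001

Compute s = H r^T mod 2 one row at a time:
  s_1 = 1 + 0 + 0 + 0 + 1 + 0 + 0 + 1 = 3 ≡ 1 (mod 2).
  s_2 = 0 + 1 + 0 + 1 + 1 + 0 + 0 + 1 = 4 ≡ 0 (mod 2).
  s_3 = 1 + 0 + 0 + 1 + 0 + 0 + 0 + 1 = 3 ≡ 1 (mod 2).
  s_4 = 1 + 0 + 1 + 1 + 0 + 0 + 0 + 1 = 4 ≡ 0 (mod 2).
s = (1, 0, 1, 0)^T — this equals column 10 of H (binary 1010), so error is at position 10.
Correct: flip bit 10 of r = 110010110001001 to get c = 110010110101001.


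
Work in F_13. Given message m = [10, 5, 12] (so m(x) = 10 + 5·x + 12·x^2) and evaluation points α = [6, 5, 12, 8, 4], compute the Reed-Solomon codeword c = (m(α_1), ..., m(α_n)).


c = [4, 10, 4, 12, 1]

Message polynomial: m(x) = 10 + 5·x + 12·x^2 (mod 13).
For each evaluation point α_i, compute m(α_i) mod 13:
  α_1 = 6: Horner steps 12 → 12 → 4, so m(6) = 4.
  α_2 = 5: Horner steps 12 → 0 → 10, so m(5) = 10.
  α_3 = 12: Horner steps 12 → 6 → 4, so m(12) = 4.
  α_4 = 8: Horner steps 12 → 10 → 12, so m(8) = 12.
  α_5 = 4: Horner steps 12 → 1 → 1, so m(4) = 1.
Codeword c = [4, 10, 4, 12, 1] ∈ F_13^5.


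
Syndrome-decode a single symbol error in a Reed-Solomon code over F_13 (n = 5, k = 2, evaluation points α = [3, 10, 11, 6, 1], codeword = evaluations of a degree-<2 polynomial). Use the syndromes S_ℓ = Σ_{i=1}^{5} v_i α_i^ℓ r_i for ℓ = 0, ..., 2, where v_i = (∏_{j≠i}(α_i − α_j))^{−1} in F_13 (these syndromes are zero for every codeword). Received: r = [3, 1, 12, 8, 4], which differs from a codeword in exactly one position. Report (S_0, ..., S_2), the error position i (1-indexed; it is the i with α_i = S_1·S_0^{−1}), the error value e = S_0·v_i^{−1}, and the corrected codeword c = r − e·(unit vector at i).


S = (1, 10, 9), error at position 2, error magnitude e = 8, c = [3, 6, 12, 8, 4].

Step 1: column multipliers v_i = (∏_{j≠i}(α_i − α_j))^{−1} mod 13.
  i = 1 (α = 3): (3−10)(3−11)(3−6)(3−1) = (−7)·(−8)·(−3)·2 = −336 ≡ 2, so v_1 = 2^{−1} = 7 (mod 13).
  i = 2 (α = 10): (10−3)(10−11)(10−6)(10−1) = 7·(−1)·4·9 = −252 ≡ 8, so v_2 = 8^{−1} = 5 (mod 13).
  i = 3 (α = 11): (11−3)(11−10)(11−6)(11−1) = 8·1·5·10 = 400 ≡ 10, so v_3 = 10^{−1} = 4 (mod 13).
  i = 4 (α = 6): (6−3)(6−10)(6−11)(6−1) = 3·(−4)·(−5)·5 = 300 ≡ 1, so v_4 = 1^{−1} = 1 (mod 13).
  i = 5 (α = 1): (1−3)(1−10)(1−11)(1−6) = (−2)·(−9)·(−10)·(−5) = 900 ≡ 3, so v_5 = 3^{−1} = 9 (mod 13).
  v = [7, 5, 4, 1, 9].
Step 2: syndromes of r = [3, 1, 12, 8, 4] (all sums mod 13).
  S_0 = Σ v_i r_i = 7·3 + 5·1 + 4·12 + 1·8 + 9·4 = 118 ≡ 1.
  S_1 = Σ v_i α_i r_i = 7·3·3 + 5·10·1 + 4·11·12 + 1·6·8 + 9·1·4 = 725 ≡ 10.
  α_i^2 mod 13 = [9, 9, 4, 10, 1].
  S_2 = Σ v_i α_i^2 r_i = 7·9·3 + 5·9·1 + 4·4·12 + 1·10·8 + 9·1·4 = 542 ≡ 9.
  S = (1, 10, 9) ≠ 0, so r is not a codeword (an error is present).
Step 3: locate the error. For a single error e at position i, S_ℓ = v_i·e·α_i^ℓ, so α_err = S_1/S_0.
  S_0^{−1} = 1^{−1} = 1 (mod 13), so α_err = 10·1 = 10 ≡ 10 = α_2. Error position i = 2.
  Consistency check: S_2/S_1 = 9·4 = 36 ≡ 10 = α_err ✓ (single-error assumption holds).
Step 4: error magnitude e = S_0/v_2 = S_0·∏_{j≠2}(α_2 − α_j) = 1·8 = 8 ≡ 8 (mod 13).
Step 5: correct position 2: c_2 = r_2 − e = 1 − 8 ≡ 6 (mod 13). Hence c = [3, 6, 12, 8, 4].
  Check: interpolating c through the α_i gives m(x) = 11 + 6·x (degree < 2) with m(α_i) = c_i for every i, so c is indeed a codeword.


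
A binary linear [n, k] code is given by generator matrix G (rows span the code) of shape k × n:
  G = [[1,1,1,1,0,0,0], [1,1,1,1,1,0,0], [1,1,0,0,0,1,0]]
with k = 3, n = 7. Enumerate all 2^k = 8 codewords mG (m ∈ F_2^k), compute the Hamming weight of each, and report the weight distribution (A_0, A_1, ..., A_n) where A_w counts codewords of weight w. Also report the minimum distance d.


Weight distribution: A_0 = 1, A_1 = 1, A_3 = 2, A_4 = 3, A_5 = 1. Minimum distance d = 1.

Enumerate all 2^3 = 8 messages m ∈ F_2^3.
For each, compute codeword c = mG in F_2^7, then tally its weight.
  m = 000 → c = 0000000, weight = 0.
  m = 100 → c = 1111000, weight = 4.
  m = 010 → c = 1111100, weight = 5.
  m = 110 → c = 0000100, weight = 1.
  m = 001 → c = 1100010, weight = 3.
  m = 101 → c = 0011010, weight = 3.
  m = 011 → c = 0011110, weight = 4.
  m = 111 → c = 1100110, weight = 4.
Tally weights:
  weight 0: 1 codewords.
  weight 1: 1 codewords.
  weight 3: 2 codewords.
  weight 4: 3 codewords.
  weight 5: 1 codewords.
Minimum distance d = smallest w > 0 with A_w > 0 = 1.
Sanity: Σ A_w = 8 = 2^3 = 8 ✓.


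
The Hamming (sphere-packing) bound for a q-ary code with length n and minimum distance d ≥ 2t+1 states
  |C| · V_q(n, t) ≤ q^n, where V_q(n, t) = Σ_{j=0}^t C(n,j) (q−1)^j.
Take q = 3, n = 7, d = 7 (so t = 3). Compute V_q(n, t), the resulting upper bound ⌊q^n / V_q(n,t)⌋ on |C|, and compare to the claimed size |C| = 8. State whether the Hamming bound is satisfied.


V_q(n, t) = 379, q^n = 2187, Hamming bound = 5, |C| = 8 > bound (violated).

Step 1: Compute V_q(n, t) = Σ_{j=0}^3 C(n, j) (q−1)^j.
  j = 0: C(7,0)·(2)^0 = 1·1 = 1.
  j = 1: C(7,1)·(2)^1 = 7·2 = 14.
  j = 2: C(7,2)·(2)^2 = 21·4 = 84.
  j = 3: C(7,3)·(2)^3 = 35·8 = 280.
  V_q(n, t) = 1 + 14 + 84 + 280 = 379.
Step 2: q^n = 3^7 = 2187.
Step 3: Hamming bound ⌊q^n / V_q(n,t)⌋ = ⌊2187/379⌋ = 5.
Step 4: Compare |C| = 8 to 5: violated.
The claimed |C| lies above the Hamming bound, so no 3-ary code of length 7 with d ≥ 7 can have 8 codewords.


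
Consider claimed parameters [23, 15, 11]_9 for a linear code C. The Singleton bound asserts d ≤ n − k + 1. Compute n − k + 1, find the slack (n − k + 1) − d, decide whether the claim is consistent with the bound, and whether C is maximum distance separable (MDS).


Singleton RHS = n − k + 1 = 9, slack = -2, bound violated (no such code; not MDS).

Singleton bound: d ≤ n − k + 1.
Here n = 23, k = 15, so n − k + 1 = 9.
Given d = 11, check d ≤ 9: NO.
Slack = (n − k + 1) − d = -2.
The slack is negative: d = 11 exceeds n − k + 1 = 9 by 2, so the Singleton bound is violated and no linear [23, 15, 11]_9 code can exist. In particular it is not MDS (MDS requires d = n − k + 1 exactly).
Description: the claimed parameters are [23, 15, 11]_9; such a code would be impossible (violates the Singleton bound).


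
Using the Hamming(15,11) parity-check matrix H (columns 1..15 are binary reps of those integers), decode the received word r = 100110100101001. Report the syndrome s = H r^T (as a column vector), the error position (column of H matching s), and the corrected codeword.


s = (1, 1, 1, 0)^T, error position = 14, corrected codeword c = 100110100101011

Compute s = H r^T mod 2 one row at a time:
  s_1 = 0 + 0 + 1 + 0 + 1 + 0 + 0 + 1 = 3 ≡ 1 (mod 2).
  s_2 = 1 + 1 + 0 + 1 + 1 + 0 + 0 + 1 = 5 ≡ 1 (mod 2).
  s_3 = 0 + 0 + 0 + 1 + 1 + 0 + 0 + 1 = 3 ≡ 1 (mod 2).
  s_4 = 1 + 0 + 1 + 1 + 0 + 0 + 0 + 1 = 4 ≡ 0 (mod 2).
s = (1, 1, 1, 0)^T — this equals column 14 of H (binary 1110), so error is at position 14.
Correct: flip bit 14 of r = 100110100101001 to get c = 100110100101011.


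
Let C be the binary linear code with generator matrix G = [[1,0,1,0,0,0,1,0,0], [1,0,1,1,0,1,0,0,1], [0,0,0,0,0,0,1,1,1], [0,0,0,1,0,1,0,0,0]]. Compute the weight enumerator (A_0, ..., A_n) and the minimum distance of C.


Weight distribution: A_0 = 1, A_1 = 1, A_2 = 2, A_3 = 4, A_4 = 3, A_5 = 3, A_6 = 2. Minimum distance d = 1.

Enumerate all 2^4 = 16 messages m ∈ F_2^4.
For each, compute codeword c = mG in F_2^9, then tally its weight.
  m = 0000 → c = 000000000, weight = 0.
  m = 1000 → c = 101000100, weight = 3.
  m = 0100 → c = 101101001, weight = 5.
  m = 1100 → c = 000101101, weight = 4.
  m = 0010 → c = 000000111, weight = 3.
  m = 1010 → c = 101000011, weight = 4.
  m = 0110 → c = 101101110, weight = 6.
  m = 1110 → c = 000101010, weight = 3.
  m = 0001 → c = 000101000, weight = 2.
  m = 1001 → c = 101101100, weight = 5.
  m = 0101 → c = 101000001, weight = 3.
  m = 1101 → c = 000000101, weight = 2.
  m = 0011 → c = 000101111, weight = 5.
  m = 1011 → c = 101101011, weight = 6.
  m = 0111 → c = 101000110, weight = 4.
  m = 1111 → c = 000000010, weight = 1.
Tally weights:
  weight 0: 1 codewords.
  weight 1: 1 codewords.
  weight 2: 2 codewords.
  weight 3: 4 codewords.
  weight 4: 3 codewords.
  weight 5: 3 codewords.
  weight 6: 2 codewords.
Minimum distance d = smallest w > 0 with A_w > 0 = 1.
Sanity: Σ A_w = 16 = 2^4 = 16 ✓.
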